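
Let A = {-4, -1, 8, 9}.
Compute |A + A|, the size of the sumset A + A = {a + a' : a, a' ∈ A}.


A + A = {a + a' : a, a' ∈ A}; |A| = 4.
General bounds: 2|A| - 1 ≤ |A + A| ≤ |A|(|A|+1)/2, i.e. 7 ≤ |A + A| ≤ 10.
Lower bound 2|A|-1 is attained iff A is an arithmetic progression.
Enumerate sums a + a' for a ≤ a' (symmetric, so this suffices):
a = -4: -4+-4=-8, -4+-1=-5, -4+8=4, -4+9=5
a = -1: -1+-1=-2, -1+8=7, -1+9=8
a = 8: 8+8=16, 8+9=17
a = 9: 9+9=18
Distinct sums: {-8, -5, -2, 4, 5, 7, 8, 16, 17, 18}
|A + A| = 10

|A + A| = 10


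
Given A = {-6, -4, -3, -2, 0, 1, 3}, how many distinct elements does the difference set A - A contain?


A - A = {a - a' : a, a' ∈ A}; |A| = 7.
Bounds: 2|A|-1 ≤ |A - A| ≤ |A|² - |A| + 1, i.e. 13 ≤ |A - A| ≤ 43.
Note: 0 ∈ A - A always (from a - a). The set is symmetric: if d ∈ A - A then -d ∈ A - A.
Enumerate nonzero differences d = a - a' with a > a' (then include -d):
Positive differences: {1, 2, 3, 4, 5, 6, 7, 9}
Full difference set: {0} ∪ (positive diffs) ∪ (negative diffs).
|A - A| = 1 + 2·8 = 17 (matches direct enumeration: 17).

|A - A| = 17


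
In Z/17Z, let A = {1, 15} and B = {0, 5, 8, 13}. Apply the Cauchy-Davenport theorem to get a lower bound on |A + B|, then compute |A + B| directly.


Cauchy-Davenport: |A + B| ≥ min(p, |A| + |B| - 1) for A, B nonempty in Z/pZ.
|A| = 2, |B| = 4, p = 17.
CD lower bound = min(17, 2 + 4 - 1) = min(17, 5) = 5.
Compute A + B mod 17 directly:
a = 1: 1+0=1, 1+5=6, 1+8=9, 1+13=14
a = 15: 15+0=15, 15+5=3, 15+8=6, 15+13=11
A + B = {1, 3, 6, 9, 11, 14, 15}, so |A + B| = 7.
Verify: 7 ≥ 5? Yes ✓.

CD lower bound = 5, actual |A + B| = 7.


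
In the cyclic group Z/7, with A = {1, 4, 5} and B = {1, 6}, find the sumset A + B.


Work in Z/7Z: reduce every sum a + b modulo 7.
Enumerate all 6 pairs:
a = 1: 1+1=2, 1+6=0
a = 4: 4+1=5, 4+6=3
a = 5: 5+1=6, 5+6=4
Distinct residues collected: {0, 2, 3, 4, 5, 6}
|A + B| = 6 (out of 7 total residues).

A + B = {0, 2, 3, 4, 5, 6}


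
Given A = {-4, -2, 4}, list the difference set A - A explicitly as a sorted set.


A - A = {a - a' : a, a' ∈ A}.
Compute a - a' for each ordered pair (a, a'):
a = -4: -4--4=0, -4--2=-2, -4-4=-8
a = -2: -2--4=2, -2--2=0, -2-4=-6
a = 4: 4--4=8, 4--2=6, 4-4=0
Collecting distinct values (and noting 0 appears from a-a):
A - A = {-8, -6, -2, 0, 2, 6, 8}
|A - A| = 7

A - A = {-8, -6, -2, 0, 2, 6, 8}


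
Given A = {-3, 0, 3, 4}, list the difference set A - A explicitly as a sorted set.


A - A = {a - a' : a, a' ∈ A}.
Compute a - a' for each ordered pair (a, a'):
a = -3: -3--3=0, -3-0=-3, -3-3=-6, -3-4=-7
a = 0: 0--3=3, 0-0=0, 0-3=-3, 0-4=-4
a = 3: 3--3=6, 3-0=3, 3-3=0, 3-4=-1
a = 4: 4--3=7, 4-0=4, 4-3=1, 4-4=0
Collecting distinct values (and noting 0 appears from a-a):
A - A = {-7, -6, -4, -3, -1, 0, 1, 3, 4, 6, 7}
|A - A| = 11

A - A = {-7, -6, -4, -3, -1, 0, 1, 3, 4, 6, 7}


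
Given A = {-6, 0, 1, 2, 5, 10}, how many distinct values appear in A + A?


A + A = {a + a' : a, a' ∈ A}; |A| = 6.
General bounds: 2|A| - 1 ≤ |A + A| ≤ |A|(|A|+1)/2, i.e. 11 ≤ |A + A| ≤ 21.
Lower bound 2|A|-1 is attained iff A is an arithmetic progression.
Enumerate sums a + a' for a ≤ a' (symmetric, so this suffices):
a = -6: -6+-6=-12, -6+0=-6, -6+1=-5, -6+2=-4, -6+5=-1, -6+10=4
a = 0: 0+0=0, 0+1=1, 0+2=2, 0+5=5, 0+10=10
a = 1: 1+1=2, 1+2=3, 1+5=6, 1+10=11
a = 2: 2+2=4, 2+5=7, 2+10=12
a = 5: 5+5=10, 5+10=15
a = 10: 10+10=20
Distinct sums: {-12, -6, -5, -4, -1, 0, 1, 2, 3, 4, 5, 6, 7, 10, 11, 12, 15, 20}
|A + A| = 18

|A + A| = 18


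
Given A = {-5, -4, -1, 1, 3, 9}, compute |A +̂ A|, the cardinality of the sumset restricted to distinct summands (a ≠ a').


Restricted sumset: A +̂ A = {a + a' : a ∈ A, a' ∈ A, a ≠ a'}.
Equivalently, take A + A and drop any sum 2a that is achievable ONLY as a + a for a ∈ A (i.e. sums representable only with equal summands).
Enumerate pairs (a, a') with a < a' (symmetric, so each unordered pair gives one sum; this covers all a ≠ a'):
  -5 + -4 = -9
  -5 + -1 = -6
  -5 + 1 = -4
  -5 + 3 = -2
  -5 + 9 = 4
  -4 + -1 = -5
  -4 + 1 = -3
  -4 + 3 = -1
  -4 + 9 = 5
  -1 + 1 = 0
  -1 + 3 = 2
  -1 + 9 = 8
  1 + 3 = 4
  1 + 9 = 10
  3 + 9 = 12
Collected distinct sums: {-9, -6, -5, -4, -3, -2, -1, 0, 2, 4, 5, 8, 10, 12}
|A +̂ A| = 14
(Reference bound: |A +̂ A| ≥ 2|A| - 3 for |A| ≥ 2, with |A| = 6 giving ≥ 9.)

|A +̂ A| = 14


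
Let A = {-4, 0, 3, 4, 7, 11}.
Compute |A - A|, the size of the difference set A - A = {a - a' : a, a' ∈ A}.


A - A = {a - a' : a, a' ∈ A}; |A| = 6.
Bounds: 2|A|-1 ≤ |A - A| ≤ |A|² - |A| + 1, i.e. 11 ≤ |A - A| ≤ 31.
Note: 0 ∈ A - A always (from a - a). The set is symmetric: if d ∈ A - A then -d ∈ A - A.
Enumerate nonzero differences d = a - a' with a > a' (then include -d):
Positive differences: {1, 3, 4, 7, 8, 11, 15}
Full difference set: {0} ∪ (positive diffs) ∪ (negative diffs).
|A - A| = 1 + 2·7 = 15 (matches direct enumeration: 15).

|A - A| = 15


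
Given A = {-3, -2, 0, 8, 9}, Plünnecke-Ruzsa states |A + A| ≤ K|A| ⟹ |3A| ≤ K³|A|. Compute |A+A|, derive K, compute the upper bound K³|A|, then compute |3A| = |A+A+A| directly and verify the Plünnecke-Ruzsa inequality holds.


|A| = 5.
Step 1: Compute A + A by enumerating all 25 pairs.
A + A = {-6, -5, -4, -3, -2, 0, 5, 6, 7, 8, 9, 16, 17, 18}, so |A + A| = 14.
Step 2: Doubling constant K = |A + A|/|A| = 14/5 = 14/5 ≈ 2.8000.
Step 3: Plünnecke-Ruzsa gives |3A| ≤ K³·|A| = (2.8000)³ · 5 ≈ 109.7600.
Step 4: Compute 3A = A + A + A directly by enumerating all triples (a,b,c) ∈ A³; |3A| = 27.
Step 5: Check 27 ≤ 109.7600? Yes ✓.

K = 14/5, Plünnecke-Ruzsa bound K³|A| ≈ 109.7600, |3A| = 27, inequality holds.


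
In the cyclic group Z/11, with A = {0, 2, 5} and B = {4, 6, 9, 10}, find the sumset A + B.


Work in Z/11Z: reduce every sum a + b modulo 11.
Enumerate all 12 pairs:
a = 0: 0+4=4, 0+6=6, 0+9=9, 0+10=10
a = 2: 2+4=6, 2+6=8, 2+9=0, 2+10=1
a = 5: 5+4=9, 5+6=0, 5+9=3, 5+10=4
Distinct residues collected: {0, 1, 3, 4, 6, 8, 9, 10}
|A + B| = 8 (out of 11 total residues).

A + B = {0, 1, 3, 4, 6, 8, 9, 10}


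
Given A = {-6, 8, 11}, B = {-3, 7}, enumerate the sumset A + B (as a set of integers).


A + B = {a + b : a ∈ A, b ∈ B}.
Enumerate all |A|·|B| = 3·2 = 6 pairs (a, b) and collect distinct sums.
a = -6: -6+-3=-9, -6+7=1
a = 8: 8+-3=5, 8+7=15
a = 11: 11+-3=8, 11+7=18
Collecting distinct sums: A + B = {-9, 1, 5, 8, 15, 18}
|A + B| = 6

A + B = {-9, 1, 5, 8, 15, 18}


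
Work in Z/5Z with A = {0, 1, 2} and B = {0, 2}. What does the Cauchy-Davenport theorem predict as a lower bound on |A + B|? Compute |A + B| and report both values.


Cauchy-Davenport: |A + B| ≥ min(p, |A| + |B| - 1) for A, B nonempty in Z/pZ.
|A| = 3, |B| = 2, p = 5.
CD lower bound = min(5, 3 + 2 - 1) = min(5, 4) = 4.
Compute A + B mod 5 directly:
a = 0: 0+0=0, 0+2=2
a = 1: 1+0=1, 1+2=3
a = 2: 2+0=2, 2+2=4
A + B = {0, 1, 2, 3, 4}, so |A + B| = 5.
Verify: 5 ≥ 4? Yes ✓.

CD lower bound = 4, actual |A + B| = 5.


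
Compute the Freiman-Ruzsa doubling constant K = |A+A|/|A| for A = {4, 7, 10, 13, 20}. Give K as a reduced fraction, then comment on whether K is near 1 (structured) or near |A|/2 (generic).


|A| = 5.
Compute A + A by enumerating all 25 pairs.
A + A = {8, 11, 14, 17, 20, 23, 24, 26, 27, 30, 33, 40}, so |A + A| = 12.
K = |A + A| / |A| = 12/5 (already in lowest terms) ≈ 2.4000.
Reference: AP of size 5 gives K = 9/5 ≈ 1.8000; a fully generic set of size 5 gives K ≈ 3.0000.

|A| = 5, |A + A| = 12, K = 12/5.


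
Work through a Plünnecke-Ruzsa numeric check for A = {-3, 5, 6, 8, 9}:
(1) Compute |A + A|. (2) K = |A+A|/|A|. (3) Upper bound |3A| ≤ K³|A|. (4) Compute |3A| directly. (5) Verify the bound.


|A| = 5.
Step 1: Compute A + A by enumerating all 25 pairs.
A + A = {-6, 2, 3, 5, 6, 10, 11, 12, 13, 14, 15, 16, 17, 18}, so |A + A| = 14.
Step 2: Doubling constant K = |A + A|/|A| = 14/5 = 14/5 ≈ 2.8000.
Step 3: Plünnecke-Ruzsa gives |3A| ≤ K³·|A| = (2.8000)³ · 5 ≈ 109.7600.
Step 4: Compute 3A = A + A + A directly by enumerating all triples (a,b,c) ∈ A³; |3A| = 26.
Step 5: Check 26 ≤ 109.7600? Yes ✓.

K = 14/5, Plünnecke-Ruzsa bound K³|A| ≈ 109.7600, |3A| = 26, inequality holds.


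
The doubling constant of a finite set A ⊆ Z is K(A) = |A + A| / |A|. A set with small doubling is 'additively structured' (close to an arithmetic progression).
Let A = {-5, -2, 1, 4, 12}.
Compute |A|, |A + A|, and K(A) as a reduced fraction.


|A| = 5.
Compute A + A by enumerating all 25 pairs.
A + A = {-10, -7, -4, -1, 2, 5, 7, 8, 10, 13, 16, 24}, so |A + A| = 12.
K = |A + A| / |A| = 12/5 (already in lowest terms) ≈ 2.4000.
Reference: AP of size 5 gives K = 9/5 ≈ 1.8000; a fully generic set of size 5 gives K ≈ 3.0000.

|A| = 5, |A + A| = 12, K = 12/5.


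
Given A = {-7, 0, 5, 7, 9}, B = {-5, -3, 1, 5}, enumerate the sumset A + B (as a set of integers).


A + B = {a + b : a ∈ A, b ∈ B}.
Enumerate all |A|·|B| = 5·4 = 20 pairs (a, b) and collect distinct sums.
a = -7: -7+-5=-12, -7+-3=-10, -7+1=-6, -7+5=-2
a = 0: 0+-5=-5, 0+-3=-3, 0+1=1, 0+5=5
a = 5: 5+-5=0, 5+-3=2, 5+1=6, 5+5=10
a = 7: 7+-5=2, 7+-3=4, 7+1=8, 7+5=12
a = 9: 9+-5=4, 9+-3=6, 9+1=10, 9+5=14
Collecting distinct sums: A + B = {-12, -10, -6, -5, -3, -2, 0, 1, 2, 4, 5, 6, 8, 10, 12, 14}
|A + B| = 16

A + B = {-12, -10, -6, -5, -3, -2, 0, 1, 2, 4, 5, 6, 8, 10, 12, 14}


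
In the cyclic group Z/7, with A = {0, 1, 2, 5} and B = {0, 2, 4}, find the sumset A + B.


Work in Z/7Z: reduce every sum a + b modulo 7.
Enumerate all 12 pairs:
a = 0: 0+0=0, 0+2=2, 0+4=4
a = 1: 1+0=1, 1+2=3, 1+4=5
a = 2: 2+0=2, 2+2=4, 2+4=6
a = 5: 5+0=5, 5+2=0, 5+4=2
Distinct residues collected: {0, 1, 2, 3, 4, 5, 6}
|A + B| = 7 (out of 7 total residues).

A + B = {0, 1, 2, 3, 4, 5, 6}


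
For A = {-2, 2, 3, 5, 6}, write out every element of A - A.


A - A = {a - a' : a, a' ∈ A}.
Compute a - a' for each ordered pair (a, a'):
a = -2: -2--2=0, -2-2=-4, -2-3=-5, -2-5=-7, -2-6=-8
a = 2: 2--2=4, 2-2=0, 2-3=-1, 2-5=-3, 2-6=-4
a = 3: 3--2=5, 3-2=1, 3-3=0, 3-5=-2, 3-6=-3
a = 5: 5--2=7, 5-2=3, 5-3=2, 5-5=0, 5-6=-1
a = 6: 6--2=8, 6-2=4, 6-3=3, 6-5=1, 6-6=0
Collecting distinct values (and noting 0 appears from a-a):
A - A = {-8, -7, -5, -4, -3, -2, -1, 0, 1, 2, 3, 4, 5, 7, 8}
|A - A| = 15

A - A = {-8, -7, -5, -4, -3, -2, -1, 0, 1, 2, 3, 4, 5, 7, 8}


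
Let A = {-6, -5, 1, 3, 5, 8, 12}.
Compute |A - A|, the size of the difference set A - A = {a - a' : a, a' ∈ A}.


A - A = {a - a' : a, a' ∈ A}; |A| = 7.
Bounds: 2|A|-1 ≤ |A - A| ≤ |A|² - |A| + 1, i.e. 13 ≤ |A - A| ≤ 43.
Note: 0 ∈ A - A always (from a - a). The set is symmetric: if d ∈ A - A then -d ∈ A - A.
Enumerate nonzero differences d = a - a' with a > a' (then include -d):
Positive differences: {1, 2, 3, 4, 5, 6, 7, 8, 9, 10, 11, 13, 14, 17, 18}
Full difference set: {0} ∪ (positive diffs) ∪ (negative diffs).
|A - A| = 1 + 2·15 = 31 (matches direct enumeration: 31).

|A - A| = 31


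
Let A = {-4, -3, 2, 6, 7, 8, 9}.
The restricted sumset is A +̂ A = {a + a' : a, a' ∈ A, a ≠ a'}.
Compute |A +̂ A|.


Restricted sumset: A +̂ A = {a + a' : a ∈ A, a' ∈ A, a ≠ a'}.
Equivalently, take A + A and drop any sum 2a that is achievable ONLY as a + a for a ∈ A (i.e. sums representable only with equal summands).
Enumerate pairs (a, a') with a < a' (symmetric, so each unordered pair gives one sum; this covers all a ≠ a'):
  -4 + -3 = -7
  -4 + 2 = -2
  -4 + 6 = 2
  -4 + 7 = 3
  -4 + 8 = 4
  -4 + 9 = 5
  -3 + 2 = -1
  -3 + 6 = 3
  -3 + 7 = 4
  -3 + 8 = 5
  -3 + 9 = 6
  2 + 6 = 8
  2 + 7 = 9
  2 + 8 = 10
  2 + 9 = 11
  6 + 7 = 13
  6 + 8 = 14
  6 + 9 = 15
  7 + 8 = 15
  7 + 9 = 16
  8 + 9 = 17
Collected distinct sums: {-7, -2, -1, 2, 3, 4, 5, 6, 8, 9, 10, 11, 13, 14, 15, 16, 17}
|A +̂ A| = 17
(Reference bound: |A +̂ A| ≥ 2|A| - 3 for |A| ≥ 2, with |A| = 7 giving ≥ 11.)

|A +̂ A| = 17


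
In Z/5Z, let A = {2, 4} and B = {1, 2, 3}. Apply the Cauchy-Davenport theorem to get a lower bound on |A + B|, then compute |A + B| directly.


Cauchy-Davenport: |A + B| ≥ min(p, |A| + |B| - 1) for A, B nonempty in Z/pZ.
|A| = 2, |B| = 3, p = 5.
CD lower bound = min(5, 2 + 3 - 1) = min(5, 4) = 4.
Compute A + B mod 5 directly:
a = 2: 2+1=3, 2+2=4, 2+3=0
a = 4: 4+1=0, 4+2=1, 4+3=2
A + B = {0, 1, 2, 3, 4}, so |A + B| = 5.
Verify: 5 ≥ 4? Yes ✓.

CD lower bound = 4, actual |A + B| = 5.


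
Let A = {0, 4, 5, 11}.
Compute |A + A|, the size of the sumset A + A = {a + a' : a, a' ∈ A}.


A + A = {a + a' : a, a' ∈ A}; |A| = 4.
General bounds: 2|A| - 1 ≤ |A + A| ≤ |A|(|A|+1)/2, i.e. 7 ≤ |A + A| ≤ 10.
Lower bound 2|A|-1 is attained iff A is an arithmetic progression.
Enumerate sums a + a' for a ≤ a' (symmetric, so this suffices):
a = 0: 0+0=0, 0+4=4, 0+5=5, 0+11=11
a = 4: 4+4=8, 4+5=9, 4+11=15
a = 5: 5+5=10, 5+11=16
a = 11: 11+11=22
Distinct sums: {0, 4, 5, 8, 9, 10, 11, 15, 16, 22}
|A + A| = 10

|A + A| = 10


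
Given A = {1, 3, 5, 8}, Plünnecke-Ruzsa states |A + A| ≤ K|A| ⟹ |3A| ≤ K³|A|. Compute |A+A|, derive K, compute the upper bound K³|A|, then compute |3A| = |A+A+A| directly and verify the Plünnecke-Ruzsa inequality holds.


|A| = 4.
Step 1: Compute A + A by enumerating all 16 pairs.
A + A = {2, 4, 6, 8, 9, 10, 11, 13, 16}, so |A + A| = 9.
Step 2: Doubling constant K = |A + A|/|A| = 9/4 = 9/4 ≈ 2.2500.
Step 3: Plünnecke-Ruzsa gives |3A| ≤ K³·|A| = (2.2500)³ · 4 ≈ 45.5625.
Step 4: Compute 3A = A + A + A directly by enumerating all triples (a,b,c) ∈ A³; |3A| = 16.
Step 5: Check 16 ≤ 45.5625? Yes ✓.

K = 9/4, Plünnecke-Ruzsa bound K³|A| ≈ 45.5625, |3A| = 16, inequality holds.


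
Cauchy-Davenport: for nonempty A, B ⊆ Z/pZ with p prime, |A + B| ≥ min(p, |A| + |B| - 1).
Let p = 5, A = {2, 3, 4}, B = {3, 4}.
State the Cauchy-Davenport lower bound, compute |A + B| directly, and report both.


Cauchy-Davenport: |A + B| ≥ min(p, |A| + |B| - 1) for A, B nonempty in Z/pZ.
|A| = 3, |B| = 2, p = 5.
CD lower bound = min(5, 3 + 2 - 1) = min(5, 4) = 4.
Compute A + B mod 5 directly:
a = 2: 2+3=0, 2+4=1
a = 3: 3+3=1, 3+4=2
a = 4: 4+3=2, 4+4=3
A + B = {0, 1, 2, 3}, so |A + B| = 4.
Verify: 4 ≥ 4? Yes ✓.

CD lower bound = 4, actual |A + B| = 4.


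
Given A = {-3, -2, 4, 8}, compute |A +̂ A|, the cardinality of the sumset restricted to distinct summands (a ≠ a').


Restricted sumset: A +̂ A = {a + a' : a ∈ A, a' ∈ A, a ≠ a'}.
Equivalently, take A + A and drop any sum 2a that is achievable ONLY as a + a for a ∈ A (i.e. sums representable only with equal summands).
Enumerate pairs (a, a') with a < a' (symmetric, so each unordered pair gives one sum; this covers all a ≠ a'):
  -3 + -2 = -5
  -3 + 4 = 1
  -3 + 8 = 5
  -2 + 4 = 2
  -2 + 8 = 6
  4 + 8 = 12
Collected distinct sums: {-5, 1, 2, 5, 6, 12}
|A +̂ A| = 6
(Reference bound: |A +̂ A| ≥ 2|A| - 3 for |A| ≥ 2, with |A| = 4 giving ≥ 5.)

|A +̂ A| = 6


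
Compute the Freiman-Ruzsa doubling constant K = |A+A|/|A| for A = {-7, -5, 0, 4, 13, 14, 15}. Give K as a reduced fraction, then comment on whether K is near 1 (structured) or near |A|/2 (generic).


|A| = 7.
Compute A + A by enumerating all 49 pairs.
A + A = {-14, -12, -10, -7, -5, -3, -1, 0, 4, 6, 7, 8, 9, 10, 13, 14, 15, 17, 18, 19, 26, 27, 28, 29, 30}, so |A + A| = 25.
K = |A + A| / |A| = 25/7 (already in lowest terms) ≈ 3.5714.
Reference: AP of size 7 gives K = 13/7 ≈ 1.8571; a fully generic set of size 7 gives K ≈ 4.0000.

|A| = 7, |A + A| = 25, K = 25/7.


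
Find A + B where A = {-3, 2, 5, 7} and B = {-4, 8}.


A + B = {a + b : a ∈ A, b ∈ B}.
Enumerate all |A|·|B| = 4·2 = 8 pairs (a, b) and collect distinct sums.
a = -3: -3+-4=-7, -3+8=5
a = 2: 2+-4=-2, 2+8=10
a = 5: 5+-4=1, 5+8=13
a = 7: 7+-4=3, 7+8=15
Collecting distinct sums: A + B = {-7, -2, 1, 3, 5, 10, 13, 15}
|A + B| = 8

A + B = {-7, -2, 1, 3, 5, 10, 13, 15}


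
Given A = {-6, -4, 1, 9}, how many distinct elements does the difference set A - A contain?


A - A = {a - a' : a, a' ∈ A}; |A| = 4.
Bounds: 2|A|-1 ≤ |A - A| ≤ |A|² - |A| + 1, i.e. 7 ≤ |A - A| ≤ 13.
Note: 0 ∈ A - A always (from a - a). The set is symmetric: if d ∈ A - A then -d ∈ A - A.
Enumerate nonzero differences d = a - a' with a > a' (then include -d):
Positive differences: {2, 5, 7, 8, 13, 15}
Full difference set: {0} ∪ (positive diffs) ∪ (negative diffs).
|A - A| = 1 + 2·6 = 13 (matches direct enumeration: 13).

|A - A| = 13


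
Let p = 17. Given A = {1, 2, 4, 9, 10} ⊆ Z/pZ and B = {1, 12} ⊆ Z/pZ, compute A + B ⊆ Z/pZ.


Work in Z/17Z: reduce every sum a + b modulo 17.
Enumerate all 10 pairs:
a = 1: 1+1=2, 1+12=13
a = 2: 2+1=3, 2+12=14
a = 4: 4+1=5, 4+12=16
a = 9: 9+1=10, 9+12=4
a = 10: 10+1=11, 10+12=5
Distinct residues collected: {2, 3, 4, 5, 10, 11, 13, 14, 16}
|A + B| = 9 (out of 17 total residues).

A + B = {2, 3, 4, 5, 10, 11, 13, 14, 16}


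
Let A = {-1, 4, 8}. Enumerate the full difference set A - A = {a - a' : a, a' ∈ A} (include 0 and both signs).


A - A = {a - a' : a, a' ∈ A}.
Compute a - a' for each ordered pair (a, a'):
a = -1: -1--1=0, -1-4=-5, -1-8=-9
a = 4: 4--1=5, 4-4=0, 4-8=-4
a = 8: 8--1=9, 8-4=4, 8-8=0
Collecting distinct values (and noting 0 appears from a-a):
A - A = {-9, -5, -4, 0, 4, 5, 9}
|A - A| = 7

A - A = {-9, -5, -4, 0, 4, 5, 9}


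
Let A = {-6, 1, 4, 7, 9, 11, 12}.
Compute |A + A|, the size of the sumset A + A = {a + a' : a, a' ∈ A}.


A + A = {a + a' : a, a' ∈ A}; |A| = 7.
General bounds: 2|A| - 1 ≤ |A + A| ≤ |A|(|A|+1)/2, i.e. 13 ≤ |A + A| ≤ 28.
Lower bound 2|A|-1 is attained iff A is an arithmetic progression.
Enumerate sums a + a' for a ≤ a' (symmetric, so this suffices):
a = -6: -6+-6=-12, -6+1=-5, -6+4=-2, -6+7=1, -6+9=3, -6+11=5, -6+12=6
a = 1: 1+1=2, 1+4=5, 1+7=8, 1+9=10, 1+11=12, 1+12=13
a = 4: 4+4=8, 4+7=11, 4+9=13, 4+11=15, 4+12=16
a = 7: 7+7=14, 7+9=16, 7+11=18, 7+12=19
a = 9: 9+9=18, 9+11=20, 9+12=21
a = 11: 11+11=22, 11+12=23
a = 12: 12+12=24
Distinct sums: {-12, -5, -2, 1, 2, 3, 5, 6, 8, 10, 11, 12, 13, 14, 15, 16, 18, 19, 20, 21, 22, 23, 24}
|A + A| = 23

|A + A| = 23


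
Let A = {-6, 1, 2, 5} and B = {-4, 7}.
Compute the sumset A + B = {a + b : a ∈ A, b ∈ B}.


A + B = {a + b : a ∈ A, b ∈ B}.
Enumerate all |A|·|B| = 4·2 = 8 pairs (a, b) and collect distinct sums.
a = -6: -6+-4=-10, -6+7=1
a = 1: 1+-4=-3, 1+7=8
a = 2: 2+-4=-2, 2+7=9
a = 5: 5+-4=1, 5+7=12
Collecting distinct sums: A + B = {-10, -3, -2, 1, 8, 9, 12}
|A + B| = 7

A + B = {-10, -3, -2, 1, 8, 9, 12}


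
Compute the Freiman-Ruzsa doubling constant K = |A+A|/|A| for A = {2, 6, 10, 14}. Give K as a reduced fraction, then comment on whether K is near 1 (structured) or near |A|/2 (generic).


|A| = 4.
Compute A + A by enumerating all 16 pairs.
A + A = {4, 8, 12, 16, 20, 24, 28}, so |A + A| = 7.
K = |A + A| / |A| = 7/4 (already in lowest terms) ≈ 1.7500.
Reference: AP of size 4 gives K = 7/4 ≈ 1.7500; a fully generic set of size 4 gives K ≈ 2.5000.

|A| = 4, |A + A| = 7, K = 7/4.


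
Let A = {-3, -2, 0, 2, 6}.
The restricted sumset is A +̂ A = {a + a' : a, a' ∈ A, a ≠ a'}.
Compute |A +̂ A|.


Restricted sumset: A +̂ A = {a + a' : a ∈ A, a' ∈ A, a ≠ a'}.
Equivalently, take A + A and drop any sum 2a that is achievable ONLY as a + a for a ∈ A (i.e. sums representable only with equal summands).
Enumerate pairs (a, a') with a < a' (symmetric, so each unordered pair gives one sum; this covers all a ≠ a'):
  -3 + -2 = -5
  -3 + 0 = -3
  -3 + 2 = -1
  -3 + 6 = 3
  -2 + 0 = -2
  -2 + 2 = 0
  -2 + 6 = 4
  0 + 2 = 2
  0 + 6 = 6
  2 + 6 = 8
Collected distinct sums: {-5, -3, -2, -1, 0, 2, 3, 4, 6, 8}
|A +̂ A| = 10
(Reference bound: |A +̂ A| ≥ 2|A| - 3 for |A| ≥ 2, with |A| = 5 giving ≥ 7.)

|A +̂ A| = 10


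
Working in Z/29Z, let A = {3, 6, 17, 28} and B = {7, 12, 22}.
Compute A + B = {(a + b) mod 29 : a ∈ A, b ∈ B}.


Work in Z/29Z: reduce every sum a + b modulo 29.
Enumerate all 12 pairs:
a = 3: 3+7=10, 3+12=15, 3+22=25
a = 6: 6+7=13, 6+12=18, 6+22=28
a = 17: 17+7=24, 17+12=0, 17+22=10
a = 28: 28+7=6, 28+12=11, 28+22=21
Distinct residues collected: {0, 6, 10, 11, 13, 15, 18, 21, 24, 25, 28}
|A + B| = 11 (out of 29 total residues).

A + B = {0, 6, 10, 11, 13, 15, 18, 21, 24, 25, 28}


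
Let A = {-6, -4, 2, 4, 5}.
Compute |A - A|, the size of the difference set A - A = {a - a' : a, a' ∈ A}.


A - A = {a - a' : a, a' ∈ A}; |A| = 5.
Bounds: 2|A|-1 ≤ |A - A| ≤ |A|² - |A| + 1, i.e. 9 ≤ |A - A| ≤ 21.
Note: 0 ∈ A - A always (from a - a). The set is symmetric: if d ∈ A - A then -d ∈ A - A.
Enumerate nonzero differences d = a - a' with a > a' (then include -d):
Positive differences: {1, 2, 3, 6, 8, 9, 10, 11}
Full difference set: {0} ∪ (positive diffs) ∪ (negative diffs).
|A - A| = 1 + 2·8 = 17 (matches direct enumeration: 17).

|A - A| = 17


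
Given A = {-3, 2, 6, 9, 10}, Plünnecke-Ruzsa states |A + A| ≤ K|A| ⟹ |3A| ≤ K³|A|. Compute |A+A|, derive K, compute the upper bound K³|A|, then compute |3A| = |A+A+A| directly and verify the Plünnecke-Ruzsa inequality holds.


|A| = 5.
Step 1: Compute A + A by enumerating all 25 pairs.
A + A = {-6, -1, 3, 4, 6, 7, 8, 11, 12, 15, 16, 18, 19, 20}, so |A + A| = 14.
Step 2: Doubling constant K = |A + A|/|A| = 14/5 = 14/5 ≈ 2.8000.
Step 3: Plünnecke-Ruzsa gives |3A| ≤ K³·|A| = (2.8000)³ · 5 ≈ 109.7600.
Step 4: Compute 3A = A + A + A directly by enumerating all triples (a,b,c) ∈ A³; |3A| = 28.
Step 5: Check 28 ≤ 109.7600? Yes ✓.

K = 14/5, Plünnecke-Ruzsa bound K³|A| ≈ 109.7600, |3A| = 28, inequality holds.


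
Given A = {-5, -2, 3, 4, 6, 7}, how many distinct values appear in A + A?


A + A = {a + a' : a, a' ∈ A}; |A| = 6.
General bounds: 2|A| - 1 ≤ |A + A| ≤ |A|(|A|+1)/2, i.e. 11 ≤ |A + A| ≤ 21.
Lower bound 2|A|-1 is attained iff A is an arithmetic progression.
Enumerate sums a + a' for a ≤ a' (symmetric, so this suffices):
a = -5: -5+-5=-10, -5+-2=-7, -5+3=-2, -5+4=-1, -5+6=1, -5+7=2
a = -2: -2+-2=-4, -2+3=1, -2+4=2, -2+6=4, -2+7=5
a = 3: 3+3=6, 3+4=7, 3+6=9, 3+7=10
a = 4: 4+4=8, 4+6=10, 4+7=11
a = 6: 6+6=12, 6+7=13
a = 7: 7+7=14
Distinct sums: {-10, -7, -4, -2, -1, 1, 2, 4, 5, 6, 7, 8, 9, 10, 11, 12, 13, 14}
|A + A| = 18

|A + A| = 18


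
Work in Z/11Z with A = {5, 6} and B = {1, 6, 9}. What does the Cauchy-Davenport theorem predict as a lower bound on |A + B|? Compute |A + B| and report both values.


Cauchy-Davenport: |A + B| ≥ min(p, |A| + |B| - 1) for A, B nonempty in Z/pZ.
|A| = 2, |B| = 3, p = 11.
CD lower bound = min(11, 2 + 3 - 1) = min(11, 4) = 4.
Compute A + B mod 11 directly:
a = 5: 5+1=6, 5+6=0, 5+9=3
a = 6: 6+1=7, 6+6=1, 6+9=4
A + B = {0, 1, 3, 4, 6, 7}, so |A + B| = 6.
Verify: 6 ≥ 4? Yes ✓.

CD lower bound = 4, actual |A + B| = 6.


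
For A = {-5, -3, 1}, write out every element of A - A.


A - A = {a - a' : a, a' ∈ A}.
Compute a - a' for each ordered pair (a, a'):
a = -5: -5--5=0, -5--3=-2, -5-1=-6
a = -3: -3--5=2, -3--3=0, -3-1=-4
a = 1: 1--5=6, 1--3=4, 1-1=0
Collecting distinct values (and noting 0 appears from a-a):
A - A = {-6, -4, -2, 0, 2, 4, 6}
|A - A| = 7

A - A = {-6, -4, -2, 0, 2, 4, 6}


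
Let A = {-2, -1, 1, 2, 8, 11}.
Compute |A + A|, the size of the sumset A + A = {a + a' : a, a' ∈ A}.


A + A = {a + a' : a, a' ∈ A}; |A| = 6.
General bounds: 2|A| - 1 ≤ |A + A| ≤ |A|(|A|+1)/2, i.e. 11 ≤ |A + A| ≤ 21.
Lower bound 2|A|-1 is attained iff A is an arithmetic progression.
Enumerate sums a + a' for a ≤ a' (symmetric, so this suffices):
a = -2: -2+-2=-4, -2+-1=-3, -2+1=-1, -2+2=0, -2+8=6, -2+11=9
a = -1: -1+-1=-2, -1+1=0, -1+2=1, -1+8=7, -1+11=10
a = 1: 1+1=2, 1+2=3, 1+8=9, 1+11=12
a = 2: 2+2=4, 2+8=10, 2+11=13
a = 8: 8+8=16, 8+11=19
a = 11: 11+11=22
Distinct sums: {-4, -3, -2, -1, 0, 1, 2, 3, 4, 6, 7, 9, 10, 12, 13, 16, 19, 22}
|A + A| = 18

|A + A| = 18


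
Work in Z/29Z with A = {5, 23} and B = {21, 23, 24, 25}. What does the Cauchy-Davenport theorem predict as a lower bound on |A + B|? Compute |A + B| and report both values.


Cauchy-Davenport: |A + B| ≥ min(p, |A| + |B| - 1) for A, B nonempty in Z/pZ.
|A| = 2, |B| = 4, p = 29.
CD lower bound = min(29, 2 + 4 - 1) = min(29, 5) = 5.
Compute A + B mod 29 directly:
a = 5: 5+21=26, 5+23=28, 5+24=0, 5+25=1
a = 23: 23+21=15, 23+23=17, 23+24=18, 23+25=19
A + B = {0, 1, 15, 17, 18, 19, 26, 28}, so |A + B| = 8.
Verify: 8 ≥ 5? Yes ✓.

CD lower bound = 5, actual |A + B| = 8.


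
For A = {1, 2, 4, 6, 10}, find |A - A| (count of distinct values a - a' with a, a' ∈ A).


A - A = {a - a' : a, a' ∈ A}; |A| = 5.
Bounds: 2|A|-1 ≤ |A - A| ≤ |A|² - |A| + 1, i.e. 9 ≤ |A - A| ≤ 21.
Note: 0 ∈ A - A always (from a - a). The set is symmetric: if d ∈ A - A then -d ∈ A - A.
Enumerate nonzero differences d = a - a' with a > a' (then include -d):
Positive differences: {1, 2, 3, 4, 5, 6, 8, 9}
Full difference set: {0} ∪ (positive diffs) ∪ (negative diffs).
|A - A| = 1 + 2·8 = 17 (matches direct enumeration: 17).

|A - A| = 17


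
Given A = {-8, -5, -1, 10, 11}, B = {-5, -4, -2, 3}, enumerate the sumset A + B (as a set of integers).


A + B = {a + b : a ∈ A, b ∈ B}.
Enumerate all |A|·|B| = 5·4 = 20 pairs (a, b) and collect distinct sums.
a = -8: -8+-5=-13, -8+-4=-12, -8+-2=-10, -8+3=-5
a = -5: -5+-5=-10, -5+-4=-9, -5+-2=-7, -5+3=-2
a = -1: -1+-5=-6, -1+-4=-5, -1+-2=-3, -1+3=2
a = 10: 10+-5=5, 10+-4=6, 10+-2=8, 10+3=13
a = 11: 11+-5=6, 11+-4=7, 11+-2=9, 11+3=14
Collecting distinct sums: A + B = {-13, -12, -10, -9, -7, -6, -5, -3, -2, 2, 5, 6, 7, 8, 9, 13, 14}
|A + B| = 17

A + B = {-13, -12, -10, -9, -7, -6, -5, -3, -2, 2, 5, 6, 7, 8, 9, 13, 14}


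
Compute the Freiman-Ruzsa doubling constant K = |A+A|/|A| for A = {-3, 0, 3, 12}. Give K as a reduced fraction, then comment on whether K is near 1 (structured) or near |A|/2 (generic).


|A| = 4.
Compute A + A by enumerating all 16 pairs.
A + A = {-6, -3, 0, 3, 6, 9, 12, 15, 24}, so |A + A| = 9.
K = |A + A| / |A| = 9/4 (already in lowest terms) ≈ 2.2500.
Reference: AP of size 4 gives K = 7/4 ≈ 1.7500; a fully generic set of size 4 gives K ≈ 2.5000.

|A| = 4, |A + A| = 9, K = 9/4.


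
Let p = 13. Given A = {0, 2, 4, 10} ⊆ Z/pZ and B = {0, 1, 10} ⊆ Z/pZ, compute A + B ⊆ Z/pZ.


Work in Z/13Z: reduce every sum a + b modulo 13.
Enumerate all 12 pairs:
a = 0: 0+0=0, 0+1=1, 0+10=10
a = 2: 2+0=2, 2+1=3, 2+10=12
a = 4: 4+0=4, 4+1=5, 4+10=1
a = 10: 10+0=10, 10+1=11, 10+10=7
Distinct residues collected: {0, 1, 2, 3, 4, 5, 7, 10, 11, 12}
|A + B| = 10 (out of 13 total residues).

A + B = {0, 1, 2, 3, 4, 5, 7, 10, 11, 12}


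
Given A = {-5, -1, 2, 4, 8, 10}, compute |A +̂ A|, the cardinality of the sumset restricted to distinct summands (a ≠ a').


Restricted sumset: A +̂ A = {a + a' : a ∈ A, a' ∈ A, a ≠ a'}.
Equivalently, take A + A and drop any sum 2a that is achievable ONLY as a + a for a ∈ A (i.e. sums representable only with equal summands).
Enumerate pairs (a, a') with a < a' (symmetric, so each unordered pair gives one sum; this covers all a ≠ a'):
  -5 + -1 = -6
  -5 + 2 = -3
  -5 + 4 = -1
  -5 + 8 = 3
  -5 + 10 = 5
  -1 + 2 = 1
  -1 + 4 = 3
  -1 + 8 = 7
  -1 + 10 = 9
  2 + 4 = 6
  2 + 8 = 10
  2 + 10 = 12
  4 + 8 = 12
  4 + 10 = 14
  8 + 10 = 18
Collected distinct sums: {-6, -3, -1, 1, 3, 5, 6, 7, 9, 10, 12, 14, 18}
|A +̂ A| = 13
(Reference bound: |A +̂ A| ≥ 2|A| - 3 for |A| ≥ 2, with |A| = 6 giving ≥ 9.)

|A +̂ A| = 13


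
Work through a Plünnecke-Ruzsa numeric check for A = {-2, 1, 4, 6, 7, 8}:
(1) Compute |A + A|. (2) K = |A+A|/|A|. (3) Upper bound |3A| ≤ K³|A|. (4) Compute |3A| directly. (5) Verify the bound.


|A| = 6.
Step 1: Compute A + A by enumerating all 36 pairs.
A + A = {-4, -1, 2, 4, 5, 6, 7, 8, 9, 10, 11, 12, 13, 14, 15, 16}, so |A + A| = 16.
Step 2: Doubling constant K = |A + A|/|A| = 16/6 = 16/6 ≈ 2.6667.
Step 3: Plünnecke-Ruzsa gives |3A| ≤ K³·|A| = (2.6667)³ · 6 ≈ 113.7778.
Step 4: Compute 3A = A + A + A directly by enumerating all triples (a,b,c) ∈ A³; |3A| = 26.
Step 5: Check 26 ≤ 113.7778? Yes ✓.

K = 16/6, Plünnecke-Ruzsa bound K³|A| ≈ 113.7778, |3A| = 26, inequality holds.


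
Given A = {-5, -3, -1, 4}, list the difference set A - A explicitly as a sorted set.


A - A = {a - a' : a, a' ∈ A}.
Compute a - a' for each ordered pair (a, a'):
a = -5: -5--5=0, -5--3=-2, -5--1=-4, -5-4=-9
a = -3: -3--5=2, -3--3=0, -3--1=-2, -3-4=-7
a = -1: -1--5=4, -1--3=2, -1--1=0, -1-4=-5
a = 4: 4--5=9, 4--3=7, 4--1=5, 4-4=0
Collecting distinct values (and noting 0 appears from a-a):
A - A = {-9, -7, -5, -4, -2, 0, 2, 4, 5, 7, 9}
|A - A| = 11

A - A = {-9, -7, -5, -4, -2, 0, 2, 4, 5, 7, 9}


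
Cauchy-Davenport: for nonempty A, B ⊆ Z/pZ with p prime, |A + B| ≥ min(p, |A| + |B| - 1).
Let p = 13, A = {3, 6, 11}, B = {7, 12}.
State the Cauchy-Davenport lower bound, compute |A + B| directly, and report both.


Cauchy-Davenport: |A + B| ≥ min(p, |A| + |B| - 1) for A, B nonempty in Z/pZ.
|A| = 3, |B| = 2, p = 13.
CD lower bound = min(13, 3 + 2 - 1) = min(13, 4) = 4.
Compute A + B mod 13 directly:
a = 3: 3+7=10, 3+12=2
a = 6: 6+7=0, 6+12=5
a = 11: 11+7=5, 11+12=10
A + B = {0, 2, 5, 10}, so |A + B| = 4.
Verify: 4 ≥ 4? Yes ✓.

CD lower bound = 4, actual |A + B| = 4.


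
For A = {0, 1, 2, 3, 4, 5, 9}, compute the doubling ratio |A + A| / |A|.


|A| = 7.
Compute A + A by enumerating all 49 pairs.
A + A = {0, 1, 2, 3, 4, 5, 6, 7, 8, 9, 10, 11, 12, 13, 14, 18}, so |A + A| = 16.
K = |A + A| / |A| = 16/7 (already in lowest terms) ≈ 2.2857.
Reference: AP of size 7 gives K = 13/7 ≈ 1.8571; a fully generic set of size 7 gives K ≈ 4.0000.

|A| = 7, |A + A| = 16, K = 16/7.


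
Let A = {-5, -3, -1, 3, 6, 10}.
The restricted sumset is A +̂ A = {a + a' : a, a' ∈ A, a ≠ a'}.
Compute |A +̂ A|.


Restricted sumset: A +̂ A = {a + a' : a ∈ A, a' ∈ A, a ≠ a'}.
Equivalently, take A + A and drop any sum 2a that is achievable ONLY as a + a for a ∈ A (i.e. sums representable only with equal summands).
Enumerate pairs (a, a') with a < a' (symmetric, so each unordered pair gives one sum; this covers all a ≠ a'):
  -5 + -3 = -8
  -5 + -1 = -6
  -5 + 3 = -2
  -5 + 6 = 1
  -5 + 10 = 5
  -3 + -1 = -4
  -3 + 3 = 0
  -3 + 6 = 3
  -3 + 10 = 7
  -1 + 3 = 2
  -1 + 6 = 5
  -1 + 10 = 9
  3 + 6 = 9
  3 + 10 = 13
  6 + 10 = 16
Collected distinct sums: {-8, -6, -4, -2, 0, 1, 2, 3, 5, 7, 9, 13, 16}
|A +̂ A| = 13
(Reference bound: |A +̂ A| ≥ 2|A| - 3 for |A| ≥ 2, with |A| = 6 giving ≥ 9.)

|A +̂ A| = 13


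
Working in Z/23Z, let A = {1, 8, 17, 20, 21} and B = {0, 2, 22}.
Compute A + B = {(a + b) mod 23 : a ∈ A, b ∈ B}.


Work in Z/23Z: reduce every sum a + b modulo 23.
Enumerate all 15 pairs:
a = 1: 1+0=1, 1+2=3, 1+22=0
a = 8: 8+0=8, 8+2=10, 8+22=7
a = 17: 17+0=17, 17+2=19, 17+22=16
a = 20: 20+0=20, 20+2=22, 20+22=19
a = 21: 21+0=21, 21+2=0, 21+22=20
Distinct residues collected: {0, 1, 3, 7, 8, 10, 16, 17, 19, 20, 21, 22}
|A + B| = 12 (out of 23 total residues).

A + B = {0, 1, 3, 7, 8, 10, 16, 17, 19, 20, 21, 22}


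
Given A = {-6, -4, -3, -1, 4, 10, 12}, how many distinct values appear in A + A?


A + A = {a + a' : a, a' ∈ A}; |A| = 7.
General bounds: 2|A| - 1 ≤ |A + A| ≤ |A|(|A|+1)/2, i.e. 13 ≤ |A + A| ≤ 28.
Lower bound 2|A|-1 is attained iff A is an arithmetic progression.
Enumerate sums a + a' for a ≤ a' (symmetric, so this suffices):
a = -6: -6+-6=-12, -6+-4=-10, -6+-3=-9, -6+-1=-7, -6+4=-2, -6+10=4, -6+12=6
a = -4: -4+-4=-8, -4+-3=-7, -4+-1=-5, -4+4=0, -4+10=6, -4+12=8
a = -3: -3+-3=-6, -3+-1=-4, -3+4=1, -3+10=7, -3+12=9
a = -1: -1+-1=-2, -1+4=3, -1+10=9, -1+12=11
a = 4: 4+4=8, 4+10=14, 4+12=16
a = 10: 10+10=20, 10+12=22
a = 12: 12+12=24
Distinct sums: {-12, -10, -9, -8, -7, -6, -5, -4, -2, 0, 1, 3, 4, 6, 7, 8, 9, 11, 14, 16, 20, 22, 24}
|A + A| = 23

|A + A| = 23


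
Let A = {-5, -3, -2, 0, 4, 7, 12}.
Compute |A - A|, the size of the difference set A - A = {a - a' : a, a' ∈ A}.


A - A = {a - a' : a, a' ∈ A}; |A| = 7.
Bounds: 2|A|-1 ≤ |A - A| ≤ |A|² - |A| + 1, i.e. 13 ≤ |A - A| ≤ 43.
Note: 0 ∈ A - A always (from a - a). The set is symmetric: if d ∈ A - A then -d ∈ A - A.
Enumerate nonzero differences d = a - a' with a > a' (then include -d):
Positive differences: {1, 2, 3, 4, 5, 6, 7, 8, 9, 10, 12, 14, 15, 17}
Full difference set: {0} ∪ (positive diffs) ∪ (negative diffs).
|A - A| = 1 + 2·14 = 29 (matches direct enumeration: 29).

|A - A| = 29


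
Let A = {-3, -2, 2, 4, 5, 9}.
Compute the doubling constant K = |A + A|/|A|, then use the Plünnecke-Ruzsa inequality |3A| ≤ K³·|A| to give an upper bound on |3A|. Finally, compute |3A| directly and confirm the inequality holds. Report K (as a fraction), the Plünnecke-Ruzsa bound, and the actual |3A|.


|A| = 6.
Step 1: Compute A + A by enumerating all 36 pairs.
A + A = {-6, -5, -4, -1, 0, 1, 2, 3, 4, 6, 7, 8, 9, 10, 11, 13, 14, 18}, so |A + A| = 18.
Step 2: Doubling constant K = |A + A|/|A| = 18/6 = 18/6 ≈ 3.0000.
Step 3: Plünnecke-Ruzsa gives |3A| ≤ K³·|A| = (3.0000)³ · 6 ≈ 162.0000.
Step 4: Compute 3A = A + A + A directly by enumerating all triples (a,b,c) ∈ A³; |3A| = 32.
Step 5: Check 32 ≤ 162.0000? Yes ✓.

K = 18/6, Plünnecke-Ruzsa bound K³|A| ≈ 162.0000, |3A| = 32, inequality holds.


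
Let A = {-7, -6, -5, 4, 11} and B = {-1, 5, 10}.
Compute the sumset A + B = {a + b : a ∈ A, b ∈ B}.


A + B = {a + b : a ∈ A, b ∈ B}.
Enumerate all |A|·|B| = 5·3 = 15 pairs (a, b) and collect distinct sums.
a = -7: -7+-1=-8, -7+5=-2, -7+10=3
a = -6: -6+-1=-7, -6+5=-1, -6+10=4
a = -5: -5+-1=-6, -5+5=0, -5+10=5
a = 4: 4+-1=3, 4+5=9, 4+10=14
a = 11: 11+-1=10, 11+5=16, 11+10=21
Collecting distinct sums: A + B = {-8, -7, -6, -2, -1, 0, 3, 4, 5, 9, 10, 14, 16, 21}
|A + B| = 14

A + B = {-8, -7, -6, -2, -1, 0, 3, 4, 5, 9, 10, 14, 16, 21}


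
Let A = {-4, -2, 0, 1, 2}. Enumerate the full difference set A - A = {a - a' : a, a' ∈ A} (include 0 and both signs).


A - A = {a - a' : a, a' ∈ A}.
Compute a - a' for each ordered pair (a, a'):
a = -4: -4--4=0, -4--2=-2, -4-0=-4, -4-1=-5, -4-2=-6
a = -2: -2--4=2, -2--2=0, -2-0=-2, -2-1=-3, -2-2=-4
a = 0: 0--4=4, 0--2=2, 0-0=0, 0-1=-1, 0-2=-2
a = 1: 1--4=5, 1--2=3, 1-0=1, 1-1=0, 1-2=-1
a = 2: 2--4=6, 2--2=4, 2-0=2, 2-1=1, 2-2=0
Collecting distinct values (and noting 0 appears from a-a):
A - A = {-6, -5, -4, -3, -2, -1, 0, 1, 2, 3, 4, 5, 6}
|A - A| = 13

A - A = {-6, -5, -4, -3, -2, -1, 0, 1, 2, 3, 4, 5, 6}


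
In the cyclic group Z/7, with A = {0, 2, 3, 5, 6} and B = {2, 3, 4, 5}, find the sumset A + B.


Work in Z/7Z: reduce every sum a + b modulo 7.
Enumerate all 20 pairs:
a = 0: 0+2=2, 0+3=3, 0+4=4, 0+5=5
a = 2: 2+2=4, 2+3=5, 2+4=6, 2+5=0
a = 3: 3+2=5, 3+3=6, 3+4=0, 3+5=1
a = 5: 5+2=0, 5+3=1, 5+4=2, 5+5=3
a = 6: 6+2=1, 6+3=2, 6+4=3, 6+5=4
Distinct residues collected: {0, 1, 2, 3, 4, 5, 6}
|A + B| = 7 (out of 7 total residues).

A + B = {0, 1, 2, 3, 4, 5, 6}


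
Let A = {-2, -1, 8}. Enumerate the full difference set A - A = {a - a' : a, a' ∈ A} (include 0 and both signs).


A - A = {a - a' : a, a' ∈ A}.
Compute a - a' for each ordered pair (a, a'):
a = -2: -2--2=0, -2--1=-1, -2-8=-10
a = -1: -1--2=1, -1--1=0, -1-8=-9
a = 8: 8--2=10, 8--1=9, 8-8=0
Collecting distinct values (and noting 0 appears from a-a):
A - A = {-10, -9, -1, 0, 1, 9, 10}
|A - A| = 7

A - A = {-10, -9, -1, 0, 1, 9, 10}


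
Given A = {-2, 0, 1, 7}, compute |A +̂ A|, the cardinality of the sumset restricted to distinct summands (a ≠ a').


Restricted sumset: A +̂ A = {a + a' : a ∈ A, a' ∈ A, a ≠ a'}.
Equivalently, take A + A and drop any sum 2a that is achievable ONLY as a + a for a ∈ A (i.e. sums representable only with equal summands).
Enumerate pairs (a, a') with a < a' (symmetric, so each unordered pair gives one sum; this covers all a ≠ a'):
  -2 + 0 = -2
  -2 + 1 = -1
  -2 + 7 = 5
  0 + 1 = 1
  0 + 7 = 7
  1 + 7 = 8
Collected distinct sums: {-2, -1, 1, 5, 7, 8}
|A +̂ A| = 6
(Reference bound: |A +̂ A| ≥ 2|A| - 3 for |A| ≥ 2, with |A| = 4 giving ≥ 5.)

|A +̂ A| = 6


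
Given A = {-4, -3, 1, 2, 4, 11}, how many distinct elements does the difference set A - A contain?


A - A = {a - a' : a, a' ∈ A}; |A| = 6.
Bounds: 2|A|-1 ≤ |A - A| ≤ |A|² - |A| + 1, i.e. 11 ≤ |A - A| ≤ 31.
Note: 0 ∈ A - A always (from a - a). The set is symmetric: if d ∈ A - A then -d ∈ A - A.
Enumerate nonzero differences d = a - a' with a > a' (then include -d):
Positive differences: {1, 2, 3, 4, 5, 6, 7, 8, 9, 10, 14, 15}
Full difference set: {0} ∪ (positive diffs) ∪ (negative diffs).
|A - A| = 1 + 2·12 = 25 (matches direct enumeration: 25).

|A - A| = 25


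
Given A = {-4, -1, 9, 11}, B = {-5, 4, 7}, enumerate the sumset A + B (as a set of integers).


A + B = {a + b : a ∈ A, b ∈ B}.
Enumerate all |A|·|B| = 4·3 = 12 pairs (a, b) and collect distinct sums.
a = -4: -4+-5=-9, -4+4=0, -4+7=3
a = -1: -1+-5=-6, -1+4=3, -1+7=6
a = 9: 9+-5=4, 9+4=13, 9+7=16
a = 11: 11+-5=6, 11+4=15, 11+7=18
Collecting distinct sums: A + B = {-9, -6, 0, 3, 4, 6, 13, 15, 16, 18}
|A + B| = 10

A + B = {-9, -6, 0, 3, 4, 6, 13, 15, 16, 18}


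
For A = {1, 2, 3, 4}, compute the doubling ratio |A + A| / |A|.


|A| = 4.
Compute A + A by enumerating all 16 pairs.
A + A = {2, 3, 4, 5, 6, 7, 8}, so |A + A| = 7.
K = |A + A| / |A| = 7/4 (already in lowest terms) ≈ 1.7500.
Reference: AP of size 4 gives K = 7/4 ≈ 1.7500; a fully generic set of size 4 gives K ≈ 2.5000.

|A| = 4, |A + A| = 7, K = 7/4.


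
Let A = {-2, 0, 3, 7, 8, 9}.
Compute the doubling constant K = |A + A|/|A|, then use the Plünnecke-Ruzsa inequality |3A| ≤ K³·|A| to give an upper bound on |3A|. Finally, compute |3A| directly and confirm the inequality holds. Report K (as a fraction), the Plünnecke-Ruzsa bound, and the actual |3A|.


|A| = 6.
Step 1: Compute A + A by enumerating all 36 pairs.
A + A = {-4, -2, 0, 1, 3, 5, 6, 7, 8, 9, 10, 11, 12, 14, 15, 16, 17, 18}, so |A + A| = 18.
Step 2: Doubling constant K = |A + A|/|A| = 18/6 = 18/6 ≈ 3.0000.
Step 3: Plünnecke-Ruzsa gives |3A| ≤ K³·|A| = (3.0000)³ · 6 ≈ 162.0000.
Step 4: Compute 3A = A + A + A directly by enumerating all triples (a,b,c) ∈ A³; |3A| = 31.
Step 5: Check 31 ≤ 162.0000? Yes ✓.

K = 18/6, Plünnecke-Ruzsa bound K³|A| ≈ 162.0000, |3A| = 31, inequality holds.


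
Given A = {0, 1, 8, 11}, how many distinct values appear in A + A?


A + A = {a + a' : a, a' ∈ A}; |A| = 4.
General bounds: 2|A| - 1 ≤ |A + A| ≤ |A|(|A|+1)/2, i.e. 7 ≤ |A + A| ≤ 10.
Lower bound 2|A|-1 is attained iff A is an arithmetic progression.
Enumerate sums a + a' for a ≤ a' (symmetric, so this suffices):
a = 0: 0+0=0, 0+1=1, 0+8=8, 0+11=11
a = 1: 1+1=2, 1+8=9, 1+11=12
a = 8: 8+8=16, 8+11=19
a = 11: 11+11=22
Distinct sums: {0, 1, 2, 8, 9, 11, 12, 16, 19, 22}
|A + A| = 10

|A + A| = 10


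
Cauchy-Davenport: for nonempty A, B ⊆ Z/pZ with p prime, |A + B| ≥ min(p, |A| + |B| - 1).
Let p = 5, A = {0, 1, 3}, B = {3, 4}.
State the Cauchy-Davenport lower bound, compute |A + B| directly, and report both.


Cauchy-Davenport: |A + B| ≥ min(p, |A| + |B| - 1) for A, B nonempty in Z/pZ.
|A| = 3, |B| = 2, p = 5.
CD lower bound = min(5, 3 + 2 - 1) = min(5, 4) = 4.
Compute A + B mod 5 directly:
a = 0: 0+3=3, 0+4=4
a = 1: 1+3=4, 1+4=0
a = 3: 3+3=1, 3+4=2
A + B = {0, 1, 2, 3, 4}, so |A + B| = 5.
Verify: 5 ≥ 4? Yes ✓.

CD lower bound = 4, actual |A + B| = 5.


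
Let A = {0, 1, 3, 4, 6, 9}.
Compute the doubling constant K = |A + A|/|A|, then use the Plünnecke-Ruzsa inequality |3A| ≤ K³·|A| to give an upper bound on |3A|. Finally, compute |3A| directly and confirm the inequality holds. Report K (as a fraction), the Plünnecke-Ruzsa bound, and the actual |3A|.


|A| = 6.
Step 1: Compute A + A by enumerating all 36 pairs.
A + A = {0, 1, 2, 3, 4, 5, 6, 7, 8, 9, 10, 12, 13, 15, 18}, so |A + A| = 15.
Step 2: Doubling constant K = |A + A|/|A| = 15/6 = 15/6 ≈ 2.5000.
Step 3: Plünnecke-Ruzsa gives |3A| ≤ K³·|A| = (2.5000)³ · 6 ≈ 93.7500.
Step 4: Compute 3A = A + A + A directly by enumerating all triples (a,b,c) ∈ A³; |3A| = 24.
Step 5: Check 24 ≤ 93.7500? Yes ✓.

K = 15/6, Plünnecke-Ruzsa bound K³|A| ≈ 93.7500, |3A| = 24, inequality holds.
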